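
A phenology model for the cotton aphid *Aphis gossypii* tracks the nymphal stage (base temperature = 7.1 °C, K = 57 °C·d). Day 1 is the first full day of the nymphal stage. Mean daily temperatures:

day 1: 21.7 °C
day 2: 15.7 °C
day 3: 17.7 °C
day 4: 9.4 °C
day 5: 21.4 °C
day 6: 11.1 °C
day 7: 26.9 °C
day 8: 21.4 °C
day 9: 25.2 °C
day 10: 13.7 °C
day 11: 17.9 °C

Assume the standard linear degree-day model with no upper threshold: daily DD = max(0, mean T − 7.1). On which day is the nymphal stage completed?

Daily DD above 7.1 °C: 14.6, 8.6, 10.6, 2.3, 14.3, 4.0, 19.8, 14.3, 18.1, 6.6, 10.8.
Cumulative: 14.6, 23.2, 33.8, 36.1, 50.4, 54.4, 74.2, 88.5, 106.6, 113.2, 124.0.
The total first reaches 57 DD on day 7.

day 7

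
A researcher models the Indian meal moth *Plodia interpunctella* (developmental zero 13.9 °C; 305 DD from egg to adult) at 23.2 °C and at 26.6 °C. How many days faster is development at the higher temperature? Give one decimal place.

At 23.2 °C: 305 / (23.2 − 13.9) = 305 / 9.3 = 32.796 d.
At 26.6 °C: 305 / (26.6 − 13.9) = 305 / 12.7 = 24.016 d.
Difference = |32.796 − 24.016| = 8.780 ≈ 8.8 days.

8.8 days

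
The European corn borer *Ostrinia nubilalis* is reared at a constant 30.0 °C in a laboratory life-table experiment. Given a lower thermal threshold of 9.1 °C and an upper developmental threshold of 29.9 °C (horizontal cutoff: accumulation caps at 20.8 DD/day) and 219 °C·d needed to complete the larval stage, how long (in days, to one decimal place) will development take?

Temperature 30.0 °C exceeds the upper threshold, so daily accumulation caps at 29.9 − 9.1 = 20.8 DD/day.
Duration = 219 / 20.8 = 10.529 ≈ 10.5 days.

10.5 days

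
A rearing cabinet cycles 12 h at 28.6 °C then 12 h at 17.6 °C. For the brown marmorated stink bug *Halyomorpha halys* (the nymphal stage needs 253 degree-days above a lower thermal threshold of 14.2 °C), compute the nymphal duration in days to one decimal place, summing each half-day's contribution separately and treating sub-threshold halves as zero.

28.4 days

Day half: max(0, 28.6 − 14.2) × 0.5 = 14.4 × 0.5 = 7.20 DD.
Night half: max(0, 17.6 − 14.2) × 0.5 = 3.4 × 0.5 = 1.70 DD.
Per 24 h: 8.90 DD/day.
Duration = 253 / 8.90 = 28.427 ≈ 28.4 days.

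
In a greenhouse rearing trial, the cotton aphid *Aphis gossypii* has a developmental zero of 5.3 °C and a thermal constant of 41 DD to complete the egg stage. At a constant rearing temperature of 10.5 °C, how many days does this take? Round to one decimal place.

Daily accumulation = 10.5 − 5.3 = 5.2 DD/day.
Duration = 41 / 5.2 = 7.885 ≈ 7.9 days.

7.9 days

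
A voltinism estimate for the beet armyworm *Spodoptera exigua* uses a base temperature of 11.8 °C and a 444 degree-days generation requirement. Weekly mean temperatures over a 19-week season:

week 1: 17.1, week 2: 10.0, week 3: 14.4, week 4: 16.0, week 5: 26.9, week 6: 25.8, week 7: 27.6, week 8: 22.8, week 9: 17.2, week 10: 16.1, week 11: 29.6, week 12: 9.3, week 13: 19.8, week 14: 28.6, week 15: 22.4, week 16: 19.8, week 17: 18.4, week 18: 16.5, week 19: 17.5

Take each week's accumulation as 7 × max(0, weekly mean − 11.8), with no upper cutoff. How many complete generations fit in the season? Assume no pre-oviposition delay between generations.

2 generations

Weekly DD (7 × max(0, T̄ − 11.8)): 37.1, 0.0, 18.2, 29.4, 105.7, 98.0, 110.6, 77.0, 37.8, 30.1, 124.6, 0.0, 56.0, 117.6, 74.2, 56.0, 46.2, 32.9, 39.9.
Season total = 1091.3 DD.
Complete generations = ⌊1091.3 / 444⌋ = 2.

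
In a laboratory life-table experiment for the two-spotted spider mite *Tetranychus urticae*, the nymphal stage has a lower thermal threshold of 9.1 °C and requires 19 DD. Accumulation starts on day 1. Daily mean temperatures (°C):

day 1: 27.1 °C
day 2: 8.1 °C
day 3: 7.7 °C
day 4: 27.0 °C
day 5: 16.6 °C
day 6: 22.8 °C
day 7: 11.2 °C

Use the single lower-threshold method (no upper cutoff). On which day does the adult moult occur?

day 4

Daily DD above 9.1 °C: 18.0, 0.0, 0.0, 17.9, 7.5, 13.7, 2.1.
Cumulative: 18.0, 18.0, 18.0, 35.9, 43.4, 57.1, 59.2.
The total first reaches 19 DD on day 4.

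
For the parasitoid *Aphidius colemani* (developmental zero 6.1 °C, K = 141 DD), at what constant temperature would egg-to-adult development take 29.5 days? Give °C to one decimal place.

10.9 °C

Required daily accumulation = 141 / 29.5 = 4.780 DD/day.
T = T_base + 4.780 = 6.1 + 4.780 = 10.880 ≈ 10.9 °C.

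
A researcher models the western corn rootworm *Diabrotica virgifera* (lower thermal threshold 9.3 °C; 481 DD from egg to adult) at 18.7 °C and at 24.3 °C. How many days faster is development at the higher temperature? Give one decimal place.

19.1 days

At 18.7 °C: 481 / (18.7 − 9.3) = 481 / 9.4 = 51.170 d.
At 24.3 °C: 481 / (24.3 − 9.3) = 481 / 15.0 = 32.067 d.
Difference = |51.170 − 32.067| = 19.104 ≈ 19.1 days.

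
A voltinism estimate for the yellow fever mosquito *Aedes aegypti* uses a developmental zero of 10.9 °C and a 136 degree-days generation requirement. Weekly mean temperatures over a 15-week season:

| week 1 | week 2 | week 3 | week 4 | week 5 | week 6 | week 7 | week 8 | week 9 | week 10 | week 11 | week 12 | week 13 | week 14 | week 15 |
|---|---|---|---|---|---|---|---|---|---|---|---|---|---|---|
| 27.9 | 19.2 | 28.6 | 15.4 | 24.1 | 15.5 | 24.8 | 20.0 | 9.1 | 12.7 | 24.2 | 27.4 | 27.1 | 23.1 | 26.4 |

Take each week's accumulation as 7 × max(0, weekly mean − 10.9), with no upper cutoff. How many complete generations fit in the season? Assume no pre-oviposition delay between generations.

Weekly DD (7 × max(0, T̄ − 10.9)): 119.0, 58.1, 123.9, 31.5, 92.4, 32.2, 97.3, 63.7, 0.0, 12.6, 93.1, 115.5, 113.4, 85.4, 108.5.
Season total = 1146.6 DD.
Complete generations = ⌊1146.6 / 136⌋ = 8.

8 generations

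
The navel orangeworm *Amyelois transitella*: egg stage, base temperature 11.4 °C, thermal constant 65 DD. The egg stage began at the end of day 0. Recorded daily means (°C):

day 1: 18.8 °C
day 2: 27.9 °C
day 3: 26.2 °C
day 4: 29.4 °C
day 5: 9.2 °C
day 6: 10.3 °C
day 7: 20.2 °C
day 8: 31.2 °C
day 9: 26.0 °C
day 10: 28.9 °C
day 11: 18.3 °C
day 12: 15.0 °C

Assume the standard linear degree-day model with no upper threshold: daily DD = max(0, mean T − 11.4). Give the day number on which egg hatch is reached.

Daily DD above 11.4 °C: 7.4, 16.5, 14.8, 18.0, 0.0, 0.0, 8.8, 19.8, 14.6, 17.5, 6.9, 3.6.
Cumulative: 7.4, 23.9, 38.7, 56.7, 56.7, 56.7, 65.5, 85.3, 99.9, 117.4, 124.3, 127.9.
The total first reaches 65 DD on day 7.

day 7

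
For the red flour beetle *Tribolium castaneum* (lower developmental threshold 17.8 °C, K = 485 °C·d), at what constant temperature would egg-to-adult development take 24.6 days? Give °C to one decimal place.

37.5 °C

Required daily accumulation = 485 / 24.6 = 19.715 DD/day.
T = T_base + 19.715 = 17.8 + 19.715 = 37.515 ≈ 37.5 °C.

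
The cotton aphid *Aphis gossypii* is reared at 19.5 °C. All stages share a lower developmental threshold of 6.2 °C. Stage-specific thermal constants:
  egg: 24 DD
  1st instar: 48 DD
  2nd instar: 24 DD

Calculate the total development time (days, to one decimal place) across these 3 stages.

Daily accumulation at 19.5 °C = 19.5 − 6.2 = 13.3 DD/day.
Total K = 24 + 48 + 24 = 96 DD.
Total duration = 96 / 13.3 = 7.218 ≈ 7.2 days.

7.2 days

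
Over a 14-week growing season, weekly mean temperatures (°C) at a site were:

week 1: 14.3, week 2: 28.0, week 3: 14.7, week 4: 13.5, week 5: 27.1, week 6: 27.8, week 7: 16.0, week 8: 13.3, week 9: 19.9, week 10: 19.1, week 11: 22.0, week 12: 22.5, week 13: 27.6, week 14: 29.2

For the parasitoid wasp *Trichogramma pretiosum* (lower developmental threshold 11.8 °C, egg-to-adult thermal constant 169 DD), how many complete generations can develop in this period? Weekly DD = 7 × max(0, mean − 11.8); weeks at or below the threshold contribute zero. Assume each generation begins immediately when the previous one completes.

Weekly DD (7 × max(0, T̄ − 11.8)): 17.5, 113.4, 20.3, 11.9, 107.1, 112.0, 29.4, 10.5, 56.7, 51.1, 71.4, 74.9, 110.6, 121.8.
Season total = 908.6 DD.
Complete generations = ⌊908.6 / 169⌋ = 5.

5 generations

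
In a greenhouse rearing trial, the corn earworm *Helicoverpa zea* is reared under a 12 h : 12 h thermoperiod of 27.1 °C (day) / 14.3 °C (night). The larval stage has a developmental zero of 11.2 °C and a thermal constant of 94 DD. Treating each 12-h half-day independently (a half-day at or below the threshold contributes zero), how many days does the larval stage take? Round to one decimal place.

9.9 days

Day half: max(0, 27.1 − 11.2) × 0.5 = 15.9 × 0.5 = 7.95 DD.
Night half: max(0, 14.3 − 11.2) × 0.5 = 3.1 × 0.5 = 1.55 DD.
Per 24 h: 9.50 DD/day.
Duration = 94 / 9.50 = 9.895 ≈ 9.9 days.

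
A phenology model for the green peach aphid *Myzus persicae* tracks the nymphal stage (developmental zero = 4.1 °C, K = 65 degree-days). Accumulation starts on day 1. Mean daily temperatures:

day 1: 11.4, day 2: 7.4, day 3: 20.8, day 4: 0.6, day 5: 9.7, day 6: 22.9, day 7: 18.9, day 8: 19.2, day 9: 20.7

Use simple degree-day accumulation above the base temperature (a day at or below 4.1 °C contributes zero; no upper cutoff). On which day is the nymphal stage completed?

day 7

Daily DD above 4.1 °C: 7.3, 3.3, 16.7, 0.0, 5.6, 18.8, 14.8, 15.1, 16.6.
Cumulative: 7.3, 10.6, 27.3, 27.3, 32.9, 51.7, 66.5, 81.6, 98.2.
The total first reaches 65 DD on day 7.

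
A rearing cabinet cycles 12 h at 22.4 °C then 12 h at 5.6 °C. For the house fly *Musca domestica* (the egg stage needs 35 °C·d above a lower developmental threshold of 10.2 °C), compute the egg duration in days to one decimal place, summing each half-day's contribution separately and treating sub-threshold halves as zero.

Day half: max(0, 22.4 − 10.2) × 0.5 = 12.2 × 0.5 = 6.10 DD.
Night half: max(0, 5.6 − 10.2) × 0.5 = 0.0 × 0.5 = 0.00 DD.
Per 24 h: 6.10 DD/day.
Duration = 35 / 6.10 = 5.738 ≈ 5.7 days.

5.7 days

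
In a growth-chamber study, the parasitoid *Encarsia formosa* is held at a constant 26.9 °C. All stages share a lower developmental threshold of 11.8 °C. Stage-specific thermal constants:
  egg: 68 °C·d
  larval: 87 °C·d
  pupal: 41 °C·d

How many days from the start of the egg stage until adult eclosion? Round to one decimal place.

13.0 days

Daily accumulation at 26.9 °C = 26.9 − 11.8 = 15.1 DD/day.
Total K = 68 + 87 + 41 = 196 DD.
Total duration = 196 / 15.1 = 12.980 ≈ 13.0 days.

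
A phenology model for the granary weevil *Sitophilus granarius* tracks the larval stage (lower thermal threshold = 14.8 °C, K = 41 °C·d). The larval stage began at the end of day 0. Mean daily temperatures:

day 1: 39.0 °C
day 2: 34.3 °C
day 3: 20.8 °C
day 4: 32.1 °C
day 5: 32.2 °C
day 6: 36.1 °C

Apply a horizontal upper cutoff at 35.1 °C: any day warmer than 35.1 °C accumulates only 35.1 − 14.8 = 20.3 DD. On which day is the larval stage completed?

day 3

Daily DD above 14.8 °C (capped at 20.3): 20.3, 19.5, 6.0, 17.3, 17.4, 20.3.
Cumulative: 20.3, 39.8, 45.8, 63.1, 80.5, 100.8.
The total first reaches 41 DD on day 3.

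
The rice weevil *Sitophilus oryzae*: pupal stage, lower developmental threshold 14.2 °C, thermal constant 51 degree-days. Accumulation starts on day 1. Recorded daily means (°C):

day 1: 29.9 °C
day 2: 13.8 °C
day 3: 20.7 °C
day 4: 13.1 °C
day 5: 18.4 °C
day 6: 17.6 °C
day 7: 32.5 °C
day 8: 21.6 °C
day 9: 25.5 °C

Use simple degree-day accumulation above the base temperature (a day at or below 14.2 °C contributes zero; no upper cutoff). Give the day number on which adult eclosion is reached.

Daily DD above 14.2 °C: 15.7, 0.0, 6.5, 0.0, 4.2, 3.4, 18.3, 7.4, 11.3.
Cumulative: 15.7, 15.7, 22.2, 22.2, 26.4, 29.8, 48.1, 55.5, 66.8.
The total first reaches 51 DD on day 8.

day 8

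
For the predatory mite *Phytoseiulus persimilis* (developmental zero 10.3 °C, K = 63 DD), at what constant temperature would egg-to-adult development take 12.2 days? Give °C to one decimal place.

15.5 °C

Required daily accumulation = 63 / 12.2 = 5.164 DD/day.
T = T_base + 5.164 = 10.3 + 5.164 = 15.464 ≈ 15.5 °C.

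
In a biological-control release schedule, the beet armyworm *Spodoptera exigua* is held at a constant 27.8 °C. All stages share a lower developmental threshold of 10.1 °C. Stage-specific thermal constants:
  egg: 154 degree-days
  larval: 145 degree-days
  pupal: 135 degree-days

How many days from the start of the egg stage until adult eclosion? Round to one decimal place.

Daily accumulation at 27.8 °C = 27.8 − 10.1 = 17.7 DD/day.
Total K = 154 + 145 + 135 = 434 DD.
Total duration = 434 / 17.7 = 24.520 ≈ 24.5 days.

24.5 days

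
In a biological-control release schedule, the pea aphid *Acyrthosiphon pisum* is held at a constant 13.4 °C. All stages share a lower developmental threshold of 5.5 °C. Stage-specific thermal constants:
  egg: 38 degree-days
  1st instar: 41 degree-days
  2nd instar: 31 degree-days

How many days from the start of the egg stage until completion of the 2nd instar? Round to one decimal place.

13.9 days

Daily accumulation at 13.4 °C = 13.4 − 5.5 = 7.9 DD/day.
Total K = 38 + 41 + 31 = 110 DD.
Total duration = 110 / 7.9 = 13.924 ≈ 13.9 days.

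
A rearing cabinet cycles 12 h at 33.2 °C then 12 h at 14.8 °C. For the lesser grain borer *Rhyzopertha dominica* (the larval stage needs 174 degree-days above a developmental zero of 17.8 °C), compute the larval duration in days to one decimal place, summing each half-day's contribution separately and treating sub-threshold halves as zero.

22.6 days

Day half: max(0, 33.2 − 17.8) × 0.5 = 15.4 × 0.5 = 7.70 DD.
Night half: max(0, 14.8 − 17.8) × 0.5 = 0.0 × 0.5 = 0.00 DD.
Per 24 h: 7.70 DD/day.
Duration = 174 / 7.70 = 22.597 ≈ 22.6 days.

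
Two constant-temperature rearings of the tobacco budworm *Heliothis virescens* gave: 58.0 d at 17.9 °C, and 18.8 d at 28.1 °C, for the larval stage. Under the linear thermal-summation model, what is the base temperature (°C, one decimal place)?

13.0 °C

Linear rate model ⇒ the product D·(T − T_b) is constant across temperatures.
58.0·(17.9 − T_b) = 18.8·(28.1 − T_b)
T_b = (58.0·17.9 − 18.8·28.1) / (58.0 − 18.8) = 509.92 / 39.2 = 13.008 °C ≈ 13.0 °C.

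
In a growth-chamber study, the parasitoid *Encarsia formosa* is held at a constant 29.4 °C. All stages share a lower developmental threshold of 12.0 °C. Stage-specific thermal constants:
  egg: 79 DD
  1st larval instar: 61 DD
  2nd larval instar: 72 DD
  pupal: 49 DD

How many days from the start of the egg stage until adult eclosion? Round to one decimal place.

15.0 days

Daily accumulation at 29.4 °C = 29.4 − 12.0 = 17.4 DD/day.
Total K = 79 + 61 + 72 + 49 = 261 DD.
Total duration = 261 / 17.4 = 15.000 ≈ 15.0 days.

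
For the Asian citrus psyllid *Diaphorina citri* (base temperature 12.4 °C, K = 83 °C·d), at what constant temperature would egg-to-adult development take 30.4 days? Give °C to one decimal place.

Required daily accumulation = 83 / 30.4 = 2.730 DD/day.
T = T_base + 2.730 = 12.4 + 2.730 = 15.130 ≈ 15.1 °C.

15.1 °C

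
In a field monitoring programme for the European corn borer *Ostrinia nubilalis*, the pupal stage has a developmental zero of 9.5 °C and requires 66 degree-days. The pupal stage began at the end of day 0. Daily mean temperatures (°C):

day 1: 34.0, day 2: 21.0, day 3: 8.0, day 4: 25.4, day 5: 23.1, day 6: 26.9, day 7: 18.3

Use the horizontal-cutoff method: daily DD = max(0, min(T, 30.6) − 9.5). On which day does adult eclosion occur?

day 6

Daily DD above 9.5 °C (capped at 21.1): 21.1, 11.5, 0.0, 15.9, 13.6, 17.4, 8.8.
Cumulative: 21.1, 32.6, 32.6, 48.5, 62.1, 79.5, 88.3.
The total first reaches 66 DD on day 6.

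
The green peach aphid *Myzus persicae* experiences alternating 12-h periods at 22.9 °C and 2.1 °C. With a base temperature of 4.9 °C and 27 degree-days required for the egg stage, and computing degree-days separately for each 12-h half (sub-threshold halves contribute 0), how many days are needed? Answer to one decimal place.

Day half: max(0, 22.9 − 4.9) × 0.5 = 18.0 × 0.5 = 9.00 DD.
Night half: max(0, 2.1 − 4.9) × 0.5 = 0.0 × 0.5 = 0.00 DD.
Per 24 h: 9.00 DD/day.
Duration = 27 / 9.00 = 3.000 ≈ 3.0 days.

3.0 days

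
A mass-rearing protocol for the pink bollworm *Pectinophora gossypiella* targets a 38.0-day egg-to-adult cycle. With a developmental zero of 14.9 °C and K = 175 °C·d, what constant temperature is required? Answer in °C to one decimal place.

Required daily accumulation = 175 / 38.0 = 4.605 DD/day.
T = T_base + 4.605 = 14.9 + 4.605 = 19.505 ≈ 19.5 °C.

19.5 °C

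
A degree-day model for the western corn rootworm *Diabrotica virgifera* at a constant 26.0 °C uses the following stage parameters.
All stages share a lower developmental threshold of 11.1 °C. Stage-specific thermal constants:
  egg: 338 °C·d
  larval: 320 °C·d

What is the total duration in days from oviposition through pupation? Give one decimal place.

Daily accumulation at 26.0 °C = 26.0 − 11.1 = 14.9 DD/day.
Total K = 338 + 320 = 658 DD.
Total duration = 658 / 14.9 = 44.161 ≈ 44.2 days.

44.2 days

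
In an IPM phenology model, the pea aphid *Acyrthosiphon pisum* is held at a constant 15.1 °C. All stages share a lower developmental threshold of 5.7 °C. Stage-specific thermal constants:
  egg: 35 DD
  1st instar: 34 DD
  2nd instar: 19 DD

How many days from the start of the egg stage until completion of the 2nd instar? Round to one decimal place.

9.4 days

Daily accumulation at 15.1 °C = 15.1 − 5.7 = 9.4 DD/day.
Total K = 35 + 34 + 19 = 88 DD.
Total duration = 88 / 9.4 = 9.362 ≈ 9.4 days.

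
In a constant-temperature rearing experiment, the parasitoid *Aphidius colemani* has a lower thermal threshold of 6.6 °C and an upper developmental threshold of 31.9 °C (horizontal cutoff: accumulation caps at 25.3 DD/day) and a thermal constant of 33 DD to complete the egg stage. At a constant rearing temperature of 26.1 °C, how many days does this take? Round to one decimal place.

Daily accumulation = 26.1 − 6.6 = 19.5 DD/day.
Duration = 33 / 19.5 = 1.692 ≈ 1.7 days.

1.7 days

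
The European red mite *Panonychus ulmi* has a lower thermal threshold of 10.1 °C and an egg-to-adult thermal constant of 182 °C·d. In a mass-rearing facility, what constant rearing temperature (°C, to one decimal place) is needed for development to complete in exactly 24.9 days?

Required daily accumulation = 182 / 24.9 = 7.309 DD/day.
T = T_base + 7.309 = 10.1 + 7.309 = 17.409 ≈ 17.4 °C.

17.4 °C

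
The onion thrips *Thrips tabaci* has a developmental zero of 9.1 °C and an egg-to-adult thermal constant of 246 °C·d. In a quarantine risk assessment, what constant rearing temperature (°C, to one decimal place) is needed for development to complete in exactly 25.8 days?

18.6 °C

Required daily accumulation = 246 / 25.8 = 9.535 DD/day.
T = T_base + 9.535 = 9.1 + 9.535 = 18.635 ≈ 18.6 °C.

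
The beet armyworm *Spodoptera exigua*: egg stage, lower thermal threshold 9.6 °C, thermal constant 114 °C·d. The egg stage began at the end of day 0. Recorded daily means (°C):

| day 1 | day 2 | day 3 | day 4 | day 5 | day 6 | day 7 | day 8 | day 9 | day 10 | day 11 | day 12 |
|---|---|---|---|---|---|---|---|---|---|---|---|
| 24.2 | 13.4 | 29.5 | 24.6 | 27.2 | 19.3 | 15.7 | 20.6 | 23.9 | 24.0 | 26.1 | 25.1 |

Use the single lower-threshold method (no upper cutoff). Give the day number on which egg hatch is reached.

day 10

Daily DD above 9.6 °C: 14.6, 3.8, 19.9, 15.0, 17.6, 9.7, 6.1, 11.0, 14.3, 14.4, 16.5, 15.5.
Cumulative: 14.6, 18.4, 38.3, 53.3, 70.9, 80.6, 86.7, 97.7, 112.0, 126.4, 142.9, 158.4.
The total first reaches 114 DD on day 10.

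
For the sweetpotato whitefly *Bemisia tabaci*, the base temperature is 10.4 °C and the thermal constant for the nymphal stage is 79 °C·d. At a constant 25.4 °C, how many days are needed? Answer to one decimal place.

Daily accumulation = 25.4 − 10.4 = 15.0 DD/day.
Duration = 79 / 15.0 = 5.267 ≈ 5.3 days.

5.3 days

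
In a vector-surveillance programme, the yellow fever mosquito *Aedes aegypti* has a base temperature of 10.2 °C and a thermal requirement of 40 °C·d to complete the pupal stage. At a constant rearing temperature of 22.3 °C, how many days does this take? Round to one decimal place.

Daily accumulation = 22.3 − 10.2 = 12.1 DD/day.
Duration = 40 / 12.1 = 3.306 ≈ 3.3 days.

3.3 days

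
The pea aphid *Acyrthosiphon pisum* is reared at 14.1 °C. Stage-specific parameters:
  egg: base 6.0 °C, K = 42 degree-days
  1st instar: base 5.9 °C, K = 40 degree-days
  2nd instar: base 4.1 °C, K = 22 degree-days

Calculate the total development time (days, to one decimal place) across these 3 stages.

egg: 42 / (14.1 − 6.0) = 42 / 8.1 = 5.185 d.
1st instar: 40 / (14.1 − 5.9) = 40 / 8.2 = 4.878 d.
2nd instar: 22 / (14.1 − 4.1) = 22 / 10.0 = 2.200 d.
Sum = 12.263 ≈ 12.3 days.

12.3 days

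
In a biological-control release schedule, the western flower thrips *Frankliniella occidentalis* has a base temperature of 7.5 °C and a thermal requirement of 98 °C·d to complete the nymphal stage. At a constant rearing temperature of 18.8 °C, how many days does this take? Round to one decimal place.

Daily accumulation = 18.8 − 7.5 = 11.3 DD/day.
Duration = 98 / 11.3 = 8.673 ≈ 8.7 days.

8.7 days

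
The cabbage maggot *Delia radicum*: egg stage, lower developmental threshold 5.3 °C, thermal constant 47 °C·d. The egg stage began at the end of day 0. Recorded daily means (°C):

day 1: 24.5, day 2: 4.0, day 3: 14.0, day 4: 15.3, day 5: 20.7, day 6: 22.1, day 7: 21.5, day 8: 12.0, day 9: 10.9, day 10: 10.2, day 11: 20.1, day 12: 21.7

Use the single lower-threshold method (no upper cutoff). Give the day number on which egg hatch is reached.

Daily DD above 5.3 °C: 19.2, 0.0, 8.7, 10.0, 15.4, 16.8, 16.2, 6.7, 5.6, 4.9, 14.8, 16.4.
Cumulative: 19.2, 19.2, 27.9, 37.9, 53.3, 70.1, 86.3, 93.0, 98.6, 103.5, 118.3, 134.7.
The total first reaches 47 DD on day 5.

day 5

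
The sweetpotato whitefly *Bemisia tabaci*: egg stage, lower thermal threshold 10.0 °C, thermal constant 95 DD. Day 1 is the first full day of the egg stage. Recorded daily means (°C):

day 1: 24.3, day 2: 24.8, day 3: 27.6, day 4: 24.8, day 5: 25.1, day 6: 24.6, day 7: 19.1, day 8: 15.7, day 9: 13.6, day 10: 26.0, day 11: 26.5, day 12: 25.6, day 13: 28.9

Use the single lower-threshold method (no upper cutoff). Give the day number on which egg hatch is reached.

Daily DD above 10.0 °C: 14.3, 14.8, 17.6, 14.8, 15.1, 14.6, 9.1, 5.7, 3.6, 16.0, 16.5, 15.6, 18.9.
Cumulative: 14.3, 29.1, 46.7, 61.5, 76.6, 91.2, 100.3, 106.0, 109.6, 125.6, 142.1, 157.7, 176.6.
The total first reaches 95 DD on day 7.

day 7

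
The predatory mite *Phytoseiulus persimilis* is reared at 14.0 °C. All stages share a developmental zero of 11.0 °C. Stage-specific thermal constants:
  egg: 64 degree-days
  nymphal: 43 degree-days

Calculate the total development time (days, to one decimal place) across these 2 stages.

35.7 days

Daily accumulation at 14.0 °C = 14.0 − 11.0 = 3.0 DD/day.
Total K = 64 + 43 = 107 DD.
Total duration = 107 / 3.0 = 35.667 ≈ 35.7 days.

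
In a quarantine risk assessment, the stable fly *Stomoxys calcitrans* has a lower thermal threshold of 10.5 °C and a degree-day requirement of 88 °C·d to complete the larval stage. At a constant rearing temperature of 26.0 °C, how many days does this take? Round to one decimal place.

Daily accumulation = 26.0 − 10.5 = 15.5 DD/day.
Duration = 88 / 15.5 = 5.677 ≈ 5.7 days.

5.7 days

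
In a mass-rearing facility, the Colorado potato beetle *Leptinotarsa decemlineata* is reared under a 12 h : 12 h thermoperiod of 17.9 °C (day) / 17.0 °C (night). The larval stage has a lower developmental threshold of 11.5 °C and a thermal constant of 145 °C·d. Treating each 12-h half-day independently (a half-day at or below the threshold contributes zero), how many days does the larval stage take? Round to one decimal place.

Day half: max(0, 17.9 − 11.5) × 0.5 = 6.4 × 0.5 = 3.20 DD.
Night half: max(0, 17.0 − 11.5) × 0.5 = 5.5 × 0.5 = 2.75 DD.
Per 24 h: 5.95 DD/day.
Duration = 145 / 5.95 = 24.370 ≈ 24.4 days.

24.4 days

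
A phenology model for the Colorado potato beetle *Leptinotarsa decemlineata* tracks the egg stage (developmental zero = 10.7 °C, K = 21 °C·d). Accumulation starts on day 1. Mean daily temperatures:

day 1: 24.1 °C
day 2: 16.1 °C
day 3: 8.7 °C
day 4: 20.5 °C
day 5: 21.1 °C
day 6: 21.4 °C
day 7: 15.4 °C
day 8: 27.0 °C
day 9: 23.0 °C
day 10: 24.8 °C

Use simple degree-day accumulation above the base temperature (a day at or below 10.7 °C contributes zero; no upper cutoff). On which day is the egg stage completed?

day 4

Daily DD above 10.7 °C: 13.4, 5.4, 0.0, 9.8, 10.4, 10.7, 4.7, 16.3, 12.3, 14.1.
Cumulative: 13.4, 18.8, 18.8, 28.6, 39.0, 49.7, 54.4, 70.7, 83.0, 97.1.
The total first reaches 21 DD on day 4.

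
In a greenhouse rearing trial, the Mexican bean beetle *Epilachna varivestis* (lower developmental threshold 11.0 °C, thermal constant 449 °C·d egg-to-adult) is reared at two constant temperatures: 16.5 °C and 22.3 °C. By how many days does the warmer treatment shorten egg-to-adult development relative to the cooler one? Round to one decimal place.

At 16.5 °C: 449 / (16.5 − 11.0) = 449 / 5.5 = 81.636 d.
At 22.3 °C: 449 / (22.3 − 11.0) = 449 / 11.3 = 39.735 d.
Difference = |81.636 − 39.735| = 41.902 ≈ 41.9 days.

41.9 days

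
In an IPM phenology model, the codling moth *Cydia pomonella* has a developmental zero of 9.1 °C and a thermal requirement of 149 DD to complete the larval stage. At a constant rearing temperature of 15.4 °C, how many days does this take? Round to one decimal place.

Daily accumulation = 15.4 − 9.1 = 6.3 DD/day.
Duration = 149 / 6.3 = 23.651 ≈ 23.7 days.

23.7 days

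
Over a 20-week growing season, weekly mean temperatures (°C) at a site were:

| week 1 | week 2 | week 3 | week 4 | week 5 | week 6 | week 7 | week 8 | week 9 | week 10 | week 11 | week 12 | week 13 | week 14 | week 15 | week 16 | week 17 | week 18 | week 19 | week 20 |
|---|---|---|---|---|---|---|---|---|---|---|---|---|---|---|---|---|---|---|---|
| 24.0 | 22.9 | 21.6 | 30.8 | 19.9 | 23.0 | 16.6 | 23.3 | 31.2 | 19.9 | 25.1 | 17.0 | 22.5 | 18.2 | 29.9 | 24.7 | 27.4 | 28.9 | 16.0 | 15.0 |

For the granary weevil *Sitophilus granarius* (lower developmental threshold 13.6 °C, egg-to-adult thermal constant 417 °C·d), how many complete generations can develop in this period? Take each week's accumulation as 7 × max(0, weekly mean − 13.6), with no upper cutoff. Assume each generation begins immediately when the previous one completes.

Weekly DD (7 × max(0, T̄ − 13.6)): 72.8, 65.1, 56.0, 120.4, 44.1, 65.8, 21.0, 67.9, 123.2, 44.1, 80.5, 23.8, 62.3, 32.2, 114.1, 77.7, 96.6, 107.1, 16.8, 9.8.
Season total = 1301.3 DD.
Complete generations = ⌊1301.3 / 417⌋ = 3.

3 generations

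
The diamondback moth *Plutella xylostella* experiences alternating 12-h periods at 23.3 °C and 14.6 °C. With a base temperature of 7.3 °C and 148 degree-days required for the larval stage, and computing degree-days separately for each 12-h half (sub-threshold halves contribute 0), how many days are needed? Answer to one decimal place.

Day half: max(0, 23.3 − 7.3) × 0.5 = 16.0 × 0.5 = 8.00 DD.
Night half: max(0, 14.6 − 7.3) × 0.5 = 7.3 × 0.5 = 3.65 DD.
Per 24 h: 11.65 DD/day.
Duration = 148 / 11.65 = 12.704 ≈ 12.7 days.

12.7 days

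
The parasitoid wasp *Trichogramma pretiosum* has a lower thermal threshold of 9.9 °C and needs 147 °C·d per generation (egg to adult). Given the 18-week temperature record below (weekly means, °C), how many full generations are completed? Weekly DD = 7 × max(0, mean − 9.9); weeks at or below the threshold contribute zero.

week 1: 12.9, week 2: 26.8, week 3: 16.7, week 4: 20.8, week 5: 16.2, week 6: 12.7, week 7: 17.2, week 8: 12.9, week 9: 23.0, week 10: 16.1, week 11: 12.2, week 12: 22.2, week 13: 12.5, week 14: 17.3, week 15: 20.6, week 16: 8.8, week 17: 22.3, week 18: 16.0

Weekly DD (7 × max(0, T̄ − 9.9)): 21.0, 118.3, 47.6, 76.3, 44.1, 19.6, 51.1, 21.0, 91.7, 43.4, 16.1, 86.1, 18.2, 51.8, 74.9, 0.0, 86.8, 42.7.
Season total = 910.7 DD.
Complete generations = ⌊910.7 / 147⌋ = 6.

6 generations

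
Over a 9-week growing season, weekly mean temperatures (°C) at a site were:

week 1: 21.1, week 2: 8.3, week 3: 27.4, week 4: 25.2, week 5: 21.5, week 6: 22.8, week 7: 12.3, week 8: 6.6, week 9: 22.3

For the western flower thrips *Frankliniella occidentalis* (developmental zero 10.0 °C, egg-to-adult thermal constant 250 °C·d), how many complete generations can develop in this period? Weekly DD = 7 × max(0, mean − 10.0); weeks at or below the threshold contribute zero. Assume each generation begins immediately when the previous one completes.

2 generations

Weekly DD (7 × max(0, T̄ − 10.0)): 77.7, 0.0, 121.8, 106.4, 80.5, 89.6, 16.1, 0.0, 86.1.
Season total = 578.2 DD.
Complete generations = ⌊578.2 / 250⌋ = 2.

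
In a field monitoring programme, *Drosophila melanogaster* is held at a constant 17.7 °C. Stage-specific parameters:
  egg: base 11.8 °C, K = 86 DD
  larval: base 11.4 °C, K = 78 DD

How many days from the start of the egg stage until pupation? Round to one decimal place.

27.0 days

egg: 86 / (17.7 − 11.8) = 86 / 5.9 = 14.576 d.
larval: 78 / (17.7 − 11.4) = 78 / 6.3 = 12.381 d.
Sum = 26.957 ≈ 27.0 days.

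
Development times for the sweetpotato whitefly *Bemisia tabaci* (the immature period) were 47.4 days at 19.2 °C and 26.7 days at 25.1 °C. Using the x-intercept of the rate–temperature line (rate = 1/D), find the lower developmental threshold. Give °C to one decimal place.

11.6 °C

Equal thermal constants: D₁(T₁ − T_b) = D₂(T₂ − T_b).
47.4·(19.2 − T_b) = 26.7·(25.1 − T_b)
T_b = (47.4·19.2 − 26.7·25.1) / (47.4 − 26.7) = 239.91 / 20.7 = 11.590 °C ≈ 11.6 °C.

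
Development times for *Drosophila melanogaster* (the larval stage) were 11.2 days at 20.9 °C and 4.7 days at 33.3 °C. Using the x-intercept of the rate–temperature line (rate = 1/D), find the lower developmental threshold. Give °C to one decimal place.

11.9 °C

Linear rate model ⇒ the product D·(T − T_b) is constant across temperatures.
11.2·(20.9 − T_b) = 4.7·(33.3 − T_b)
T_b = (11.2·20.9 − 4.7·33.3) / (11.2 − 4.7) = 77.57 / 6.5 = 11.934 °C ≈ 11.9 °C.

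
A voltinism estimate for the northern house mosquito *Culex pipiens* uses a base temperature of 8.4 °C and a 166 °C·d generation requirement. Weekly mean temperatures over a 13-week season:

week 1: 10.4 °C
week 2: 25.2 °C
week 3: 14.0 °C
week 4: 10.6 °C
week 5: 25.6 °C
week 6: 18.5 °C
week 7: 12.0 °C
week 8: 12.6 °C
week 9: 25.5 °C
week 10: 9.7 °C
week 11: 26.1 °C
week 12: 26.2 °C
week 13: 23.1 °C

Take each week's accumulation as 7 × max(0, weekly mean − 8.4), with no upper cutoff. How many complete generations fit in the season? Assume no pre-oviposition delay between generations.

Weekly DD (7 × max(0, T̄ − 8.4)): 14.0, 117.6, 39.2, 15.4, 120.4, 70.7, 25.2, 29.4, 119.7, 9.1, 123.9, 124.6, 102.9.
Season total = 912.1 DD.
Complete generations = ⌊912.1 / 166⌋ = 5.

5 generations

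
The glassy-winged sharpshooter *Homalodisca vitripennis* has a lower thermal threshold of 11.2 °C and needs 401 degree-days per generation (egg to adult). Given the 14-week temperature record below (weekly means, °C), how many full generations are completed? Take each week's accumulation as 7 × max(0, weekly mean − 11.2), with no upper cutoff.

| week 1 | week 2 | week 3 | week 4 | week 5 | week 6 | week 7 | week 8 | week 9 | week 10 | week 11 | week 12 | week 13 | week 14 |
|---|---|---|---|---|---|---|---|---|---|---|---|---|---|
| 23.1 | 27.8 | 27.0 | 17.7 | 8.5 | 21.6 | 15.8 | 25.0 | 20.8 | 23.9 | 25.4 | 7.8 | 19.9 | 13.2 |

Weekly DD (7 × max(0, T̄ − 11.2)): 83.3, 116.2, 110.6, 45.5, 0.0, 72.8, 32.2, 96.6, 67.2, 88.9, 99.4, 0.0, 60.9, 14.0.
Season total = 887.6 DD.
Complete generations = ⌊887.6 / 401⌋ = 2.

2 generations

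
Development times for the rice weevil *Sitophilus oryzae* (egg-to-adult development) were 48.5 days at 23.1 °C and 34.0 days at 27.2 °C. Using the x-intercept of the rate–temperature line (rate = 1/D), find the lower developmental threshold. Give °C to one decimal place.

Equal thermal constants: D₁(T₁ − T_b) = D₂(T₂ − T_b).
48.5·(23.1 − T_b) = 34.0·(27.2 − T_b)
T_b = (48.5·23.1 − 34.0·27.2) / (48.5 − 34.0) = 195.55 / 14.5 = 13.486 °C ≈ 13.5 °C.

13.5 °C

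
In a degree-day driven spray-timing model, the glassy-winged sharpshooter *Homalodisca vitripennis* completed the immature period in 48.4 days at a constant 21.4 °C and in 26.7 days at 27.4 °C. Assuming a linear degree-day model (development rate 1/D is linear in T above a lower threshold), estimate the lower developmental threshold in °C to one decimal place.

14.0 °C

Under the model K = D·(T − T_b), so D₁·(T₁ − T_b) = D₂·(T₂ − T_b).
48.4·(21.4 − T_b) = 26.7·(27.4 − T_b)
T_b = (48.4·21.4 − 26.7·27.4) / (48.4 − 26.7) = 304.18 / 21.7 = 14.018 °C ≈ 14.0 °C.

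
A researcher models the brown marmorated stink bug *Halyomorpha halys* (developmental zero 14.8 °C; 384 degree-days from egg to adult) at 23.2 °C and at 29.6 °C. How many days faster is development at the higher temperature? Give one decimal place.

At 23.2 °C: 384 / (23.2 − 14.8) = 384 / 8.4 = 45.714 d.
At 29.6 °C: 384 / (29.6 − 14.8) = 384 / 14.8 = 25.946 d.
Difference = |45.714 − 25.946| = 19.768 ≈ 19.8 days.

19.8 days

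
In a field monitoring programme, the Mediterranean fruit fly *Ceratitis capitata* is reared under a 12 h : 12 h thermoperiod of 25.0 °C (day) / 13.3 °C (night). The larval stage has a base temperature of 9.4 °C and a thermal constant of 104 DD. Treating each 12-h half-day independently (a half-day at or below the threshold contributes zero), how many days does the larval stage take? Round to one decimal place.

10.7 days

Day half: max(0, 25.0 − 9.4) × 0.5 = 15.6 × 0.5 = 7.80 DD.
Night half: max(0, 13.3 − 9.4) × 0.5 = 3.9 × 0.5 = 1.95 DD.
Per 24 h: 9.75 DD/day.
Duration = 104 / 9.75 = 10.667 ≈ 10.7 days.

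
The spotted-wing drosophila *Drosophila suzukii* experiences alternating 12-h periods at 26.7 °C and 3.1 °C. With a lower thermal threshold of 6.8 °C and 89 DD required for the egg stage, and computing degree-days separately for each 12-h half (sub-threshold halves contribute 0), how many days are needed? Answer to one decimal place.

8.9 days

Day half: max(0, 26.7 − 6.8) × 0.5 = 19.9 × 0.5 = 9.95 DD.
Night half: max(0, 3.1 − 6.8) × 0.5 = 0.0 × 0.5 = 0.00 DD.
Per 24 h: 9.95 DD/day.
Duration = 89 / 9.95 = 8.945 ≈ 8.9 days.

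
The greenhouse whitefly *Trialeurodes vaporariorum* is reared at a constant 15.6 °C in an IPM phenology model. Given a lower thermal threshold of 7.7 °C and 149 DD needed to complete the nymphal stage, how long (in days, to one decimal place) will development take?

18.9 days

Daily accumulation = 15.6 − 7.7 = 7.9 DD/day.
Duration = 149 / 7.9 = 18.861 ≈ 18.9 days.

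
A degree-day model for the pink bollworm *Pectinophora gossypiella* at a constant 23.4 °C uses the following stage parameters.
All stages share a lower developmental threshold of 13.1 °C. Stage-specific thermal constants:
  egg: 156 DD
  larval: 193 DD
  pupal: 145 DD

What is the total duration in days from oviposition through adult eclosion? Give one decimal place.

Daily accumulation at 23.4 °C = 23.4 − 13.1 = 10.3 DD/day.
Total K = 156 + 193 + 145 = 494 DD.
Total duration = 494 / 10.3 = 47.961 ≈ 48.0 days.

48.0 days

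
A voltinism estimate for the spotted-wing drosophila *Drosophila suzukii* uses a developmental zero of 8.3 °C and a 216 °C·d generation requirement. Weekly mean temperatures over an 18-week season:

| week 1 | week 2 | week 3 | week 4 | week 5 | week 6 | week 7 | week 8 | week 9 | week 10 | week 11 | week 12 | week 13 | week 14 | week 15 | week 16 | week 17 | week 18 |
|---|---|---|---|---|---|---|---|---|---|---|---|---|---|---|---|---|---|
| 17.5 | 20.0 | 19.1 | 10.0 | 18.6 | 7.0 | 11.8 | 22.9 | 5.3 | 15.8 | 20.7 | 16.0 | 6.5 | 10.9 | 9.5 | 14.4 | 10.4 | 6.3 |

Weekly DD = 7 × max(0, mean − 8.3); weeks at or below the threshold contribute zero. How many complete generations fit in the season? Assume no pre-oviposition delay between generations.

3 generations

Weekly DD (7 × max(0, T̄ − 8.3)): 64.4, 81.9, 75.6, 11.9, 72.1, 0.0, 24.5, 102.2, 0.0, 52.5, 86.8, 53.9, 0.0, 18.2, 8.4, 42.7, 14.7, 0.0.
Season total = 709.8 DD.
Complete generations = ⌊709.8 / 216⌋ = 3.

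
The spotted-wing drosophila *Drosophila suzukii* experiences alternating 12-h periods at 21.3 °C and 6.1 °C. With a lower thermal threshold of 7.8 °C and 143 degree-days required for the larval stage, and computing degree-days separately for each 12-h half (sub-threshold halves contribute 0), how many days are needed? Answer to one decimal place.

Day half: max(0, 21.3 − 7.8) × 0.5 = 13.5 × 0.5 = 6.75 DD.
Night half: max(0, 6.1 − 7.8) × 0.5 = 0.0 × 0.5 = 0.00 DD.
Per 24 h: 6.75 DD/day.
Duration = 143 / 6.75 = 21.185 ≈ 21.2 days.

21.2 days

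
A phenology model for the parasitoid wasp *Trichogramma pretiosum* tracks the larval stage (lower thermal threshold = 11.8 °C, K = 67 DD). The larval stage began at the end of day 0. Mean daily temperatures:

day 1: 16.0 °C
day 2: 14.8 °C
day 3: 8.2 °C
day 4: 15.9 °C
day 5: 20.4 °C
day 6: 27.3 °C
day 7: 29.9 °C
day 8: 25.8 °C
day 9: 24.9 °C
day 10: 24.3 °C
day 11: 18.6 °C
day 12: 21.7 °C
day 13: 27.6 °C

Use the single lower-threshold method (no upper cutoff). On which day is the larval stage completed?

day 8

Daily DD above 11.8 °C: 4.2, 3.0, 0.0, 4.1, 8.6, 15.5, 18.1, 14.0, 13.1, 12.5, 6.8, 9.9, 15.8.
Cumulative: 4.2, 7.2, 7.2, 11.3, 19.9, 35.4, 53.5, 67.5, 80.6, 93.1, 99.9, 109.8, 125.6.
The total first reaches 67 DD on day 8.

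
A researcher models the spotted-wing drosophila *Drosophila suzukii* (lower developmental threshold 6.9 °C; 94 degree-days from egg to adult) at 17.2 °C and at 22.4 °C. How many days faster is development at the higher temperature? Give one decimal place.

3.1 days

At 17.2 °C: 94 / (17.2 − 6.9) = 94 / 10.3 = 9.126 d.
At 22.4 °C: 94 / (22.4 − 6.9) = 94 / 15.5 = 6.065 d.
Difference = |9.126 − 6.065| = 3.062 ≈ 3.1 days.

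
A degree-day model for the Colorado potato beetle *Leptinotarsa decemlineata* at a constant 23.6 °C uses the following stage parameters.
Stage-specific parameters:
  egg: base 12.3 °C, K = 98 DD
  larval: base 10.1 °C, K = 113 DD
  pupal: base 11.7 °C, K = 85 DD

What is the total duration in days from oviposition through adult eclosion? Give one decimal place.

24.2 days

egg: 98 / (23.6 − 12.3) = 98 / 11.3 = 8.673 d.
larval: 113 / (23.6 − 10.1) = 113 / 13.5 = 8.370 d.
pupal: 85 / (23.6 − 11.7) = 85 / 11.9 = 7.143 d.
Sum = 24.186 ≈ 24.2 days.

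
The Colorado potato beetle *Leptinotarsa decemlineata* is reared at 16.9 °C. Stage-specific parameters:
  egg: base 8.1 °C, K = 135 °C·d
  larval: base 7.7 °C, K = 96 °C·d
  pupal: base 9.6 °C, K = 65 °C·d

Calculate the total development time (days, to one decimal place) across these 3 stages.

34.7 days

egg: 135 / (16.9 − 8.1) = 135 / 8.8 = 15.341 d.
larval: 96 / (16.9 − 7.7) = 96 / 9.2 = 10.435 d.
pupal: 65 / (16.9 − 9.6) = 65 / 7.3 = 8.904 d.
Sum = 34.680 ≈ 34.7 days.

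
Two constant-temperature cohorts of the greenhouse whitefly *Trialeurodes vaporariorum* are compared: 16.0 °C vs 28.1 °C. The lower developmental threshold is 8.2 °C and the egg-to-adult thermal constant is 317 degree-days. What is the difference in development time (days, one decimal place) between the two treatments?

24.7 days

At 16.0 °C: 317 / (16.0 − 8.2) = 317 / 7.8 = 40.641 d.
At 28.1 °C: 317 / (28.1 − 8.2) = 317 / 19.9 = 15.930 d.
Difference = |40.641 − 15.930| = 24.711 ≈ 24.7 days.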